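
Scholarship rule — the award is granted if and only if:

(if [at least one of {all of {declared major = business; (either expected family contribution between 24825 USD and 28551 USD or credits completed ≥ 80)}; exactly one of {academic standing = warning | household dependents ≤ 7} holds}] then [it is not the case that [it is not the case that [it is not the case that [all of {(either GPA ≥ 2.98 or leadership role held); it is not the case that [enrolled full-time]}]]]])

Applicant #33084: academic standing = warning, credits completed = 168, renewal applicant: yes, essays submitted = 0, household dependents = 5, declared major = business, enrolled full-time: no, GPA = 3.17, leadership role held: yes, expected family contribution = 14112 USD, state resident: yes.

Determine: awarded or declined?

Atomic conditions:
  declared major = business: business == business is true
  expected family contribution between 24825 USD and 28551 USD: 14112 in [24825, 28551] is false
  credits completed ≥ 80: 168 ≥ 80 is true
  academic standing = warning: warning == warning is true
  household dependents ≤ 7: 5 ≤ 7 is true
  GPA ≥ 2.98: 3.17 ≥ 2.98 is true
  leadership role held: yes → true
  enrolled full-time: no → false
Combine:
[1.1.2] false OR true = true
[1.1] true AND true = true
[1.2] exactly-one(true, true) = false
[1] true OR false = true
[2.1.1.1.1] true OR true = true
[2.1.1.1.2] NOT false = true
[2.1.1.1] true AND true = true
[2.1.1] NOT true = false
[2.1] NOT false = true
[2] NOT true = false
[root] true → false = false
Overall: false → declined

Declined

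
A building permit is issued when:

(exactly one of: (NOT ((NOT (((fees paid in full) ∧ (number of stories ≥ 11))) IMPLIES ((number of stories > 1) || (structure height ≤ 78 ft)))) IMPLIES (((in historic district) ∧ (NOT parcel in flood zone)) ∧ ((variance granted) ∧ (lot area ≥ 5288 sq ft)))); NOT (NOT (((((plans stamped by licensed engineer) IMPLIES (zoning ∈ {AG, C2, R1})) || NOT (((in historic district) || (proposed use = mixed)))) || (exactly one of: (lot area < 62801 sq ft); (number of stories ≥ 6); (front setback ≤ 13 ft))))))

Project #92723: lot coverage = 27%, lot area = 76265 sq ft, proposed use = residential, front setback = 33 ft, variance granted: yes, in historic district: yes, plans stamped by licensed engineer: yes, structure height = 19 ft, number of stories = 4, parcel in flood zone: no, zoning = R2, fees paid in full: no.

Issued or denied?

Atomic conditions:
  fees paid in full: no → false
  number of stories ≥ 11: 4 ≥ 11 is false
  number of stories > 1: 4 > 1 is true
  structure height ≤ 78 ft: 19 ≤ 78 is true
  in historic district: yes → true
  NOT parcel in flood zone: no → true
  variance granted: yes → true
  lot area ≥ 5288 sq ft: 76265 ≥ 5288 is true
  plans stamped by licensed engineer: yes → true
  zoning ∈ {AG, C2, R1}: R2 is not in the set → false
  proposed use = mixed: residential == mixed is false
  lot area < 62801 sq ft: 76265 < 62801 is false
  number of stories ≥ 6: 4 ≥ 6 is false
  front setback ≤ 13 ft: 33 ≤ 13 is false
Combine:
[1.1.1.1.1] false AND false = false
[1.1.1.1] NOT false = true
[1.1.1.2] true OR true = true
[1.1.1] true → true = true
[1.1] NOT true = false
[1.2.1] true AND true = true
[1.2.2] true AND true = true
[1.2] true AND true = true
[1] false → true (antecedent false ⇒ implication holds) = true
[2.1.1.1.1] true → false = false
[2.1.1.1.2.1] true OR false = true
[2.1.1.1.2] NOT true = false
[2.1.1.1] false OR false = false
[2.1.1.2] exactly-one(false, false, false) = false
[2.1.1] false OR false = false
[2.1] NOT false = true
[2] NOT true = false
[root] exactly-one(true, false) = true
Overall: true → issued

Issued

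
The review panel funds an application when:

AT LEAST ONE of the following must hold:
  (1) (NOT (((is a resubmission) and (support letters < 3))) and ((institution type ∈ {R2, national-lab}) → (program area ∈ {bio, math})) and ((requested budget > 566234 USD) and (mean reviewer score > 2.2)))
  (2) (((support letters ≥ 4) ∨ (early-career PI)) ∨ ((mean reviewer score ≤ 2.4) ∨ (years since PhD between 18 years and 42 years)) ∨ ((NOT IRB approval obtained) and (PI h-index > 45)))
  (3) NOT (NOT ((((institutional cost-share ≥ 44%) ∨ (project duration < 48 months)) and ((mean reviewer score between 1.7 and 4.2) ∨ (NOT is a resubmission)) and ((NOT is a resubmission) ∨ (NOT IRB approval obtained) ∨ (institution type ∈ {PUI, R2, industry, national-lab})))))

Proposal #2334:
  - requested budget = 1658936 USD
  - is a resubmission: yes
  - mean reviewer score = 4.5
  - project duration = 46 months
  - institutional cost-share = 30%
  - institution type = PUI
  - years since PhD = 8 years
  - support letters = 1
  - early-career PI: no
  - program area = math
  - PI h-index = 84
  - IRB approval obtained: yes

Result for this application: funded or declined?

Declined

Atomic conditions:
  is a resubmission: yes → true
  support letters < 3: 1 < 3 is true
  institution type ∈ {R2, national-lab}: PUI is not in the set → false
  program area ∈ {bio, math}: math is in the set → true
  requested budget > 566234 USD: 1658936 > 566234 is true
  mean reviewer score > 2.2: 4.5 > 2.2 is true
  support letters ≥ 4: 1 ≥ 4 is false
  early-career PI: no → false
  mean reviewer score ≤ 2.4: 4.5 ≤ 2.4 is false
  years since PhD between 18 years and 42 years: 8 in [18, 42] is false
  NOT IRB approval obtained: yes → false
  PI h-index > 45: 84 > 45 is true
  institutional cost-share ≥ 44%: 30 ≥ 44 is false
  project duration < 48 months: 46 < 48 is true
  mean reviewer score between 1.7 and 4.2: 4.5 in [1.7, 4.2] is false
  NOT is a resubmission: yes → false
  institution type ∈ {PUI, R2, industry, national-lab}: PUI is in the set → true
Combine:
[1.1.1] true AND true = true
[1.1] NOT true = false
[1.2] false → true (antecedent false ⇒ implication holds) = true
[1.3] true AND true = true
[1] false AND true AND true = false
[2.1] false OR false = false
[2.2] false OR false = false
[2.3] false AND true = false
[2] false OR false OR false = false
[3.1.1.1] false OR true = true
[3.1.1.2] false OR false = false
[3.1.1.3] false OR false OR true = true
[3.1.1] true AND false AND true = false
[3.1] NOT false = true
[3] NOT true = false
[root] false OR false OR false = false
Overall: false → declined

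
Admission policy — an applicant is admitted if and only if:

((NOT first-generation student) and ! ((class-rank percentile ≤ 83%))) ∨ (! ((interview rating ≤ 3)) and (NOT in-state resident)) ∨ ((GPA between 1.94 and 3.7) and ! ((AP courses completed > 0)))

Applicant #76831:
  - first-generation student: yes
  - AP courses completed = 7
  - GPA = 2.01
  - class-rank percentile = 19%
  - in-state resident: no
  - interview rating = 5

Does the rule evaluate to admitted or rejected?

Admitted

Atomic conditions:
  NOT first-generation student: yes → false
  class-rank percentile ≤ 83%: 19 ≤ 83 is true
  interview rating ≤ 3: 5 ≤ 3 is false
  NOT in-state resident: no → true
  GPA between 1.94 and 3.7: 2.01 in [1.94, 3.7] is true
  AP courses completed > 0: 7 > 0 is true
Combine:
[1.2] NOT true = false
[1] false AND false = false
[2.1] NOT false = true
[2] true AND true = true
[3.2] NOT true = false
[3] true AND false = false
[root] false OR true OR false = true
Overall: true → admitted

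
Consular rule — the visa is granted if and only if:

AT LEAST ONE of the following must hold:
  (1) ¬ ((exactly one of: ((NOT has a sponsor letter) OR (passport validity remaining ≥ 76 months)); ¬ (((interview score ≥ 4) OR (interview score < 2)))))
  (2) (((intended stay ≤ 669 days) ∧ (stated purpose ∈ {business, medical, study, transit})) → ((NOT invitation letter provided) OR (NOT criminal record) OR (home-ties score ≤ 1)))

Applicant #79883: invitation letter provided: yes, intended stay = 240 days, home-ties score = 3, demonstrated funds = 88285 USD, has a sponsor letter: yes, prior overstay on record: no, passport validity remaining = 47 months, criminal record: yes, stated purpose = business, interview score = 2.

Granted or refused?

Refused

Atomic conditions:
  NOT has a sponsor letter: yes → false
  passport validity remaining ≥ 76 months: 47 ≥ 76 is false
  interview score ≥ 4: 2 ≥ 4 is false
  interview score < 2: 2 < 2 is false
  intended stay ≤ 669 days: 240 ≤ 669 is true
  stated purpose ∈ {business, medical, study, transit}: business is in the set → true
  NOT invitation letter provided: yes → false
  NOT criminal record: yes → false
  home-ties score ≤ 1: 3 ≤ 1 is false
Combine:
[1.1.1] false OR false = false
[1.1.2.1] false OR false = false
[1.1.2] NOT false = true
[1.1] exactly-one(false, true) = true
[1] NOT true = false
[2.1] true AND true = true
[2.2] false OR false OR false = false
[2] true → false = false
[root] false OR false = false
Overall: false → refused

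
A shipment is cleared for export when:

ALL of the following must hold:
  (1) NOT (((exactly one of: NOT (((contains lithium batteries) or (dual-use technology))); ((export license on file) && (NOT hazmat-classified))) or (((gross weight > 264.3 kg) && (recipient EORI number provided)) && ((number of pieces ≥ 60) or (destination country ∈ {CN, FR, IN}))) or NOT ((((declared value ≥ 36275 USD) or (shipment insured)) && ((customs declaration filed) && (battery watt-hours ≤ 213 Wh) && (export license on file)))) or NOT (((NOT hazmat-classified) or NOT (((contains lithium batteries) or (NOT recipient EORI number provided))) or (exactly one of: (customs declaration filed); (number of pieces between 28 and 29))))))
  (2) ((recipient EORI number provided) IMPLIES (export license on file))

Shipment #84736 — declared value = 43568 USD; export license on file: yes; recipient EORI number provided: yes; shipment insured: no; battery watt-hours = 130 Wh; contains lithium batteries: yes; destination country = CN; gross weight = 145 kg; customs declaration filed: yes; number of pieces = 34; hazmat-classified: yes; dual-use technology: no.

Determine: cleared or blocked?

Cleared

Atomic conditions:
  contains lithium batteries: yes → true
  dual-use technology: no → false
  export license on file: yes → true
  NOT hazmat-classified: yes → false
  gross weight > 264.3 kg: 145 > 264.3 is false
  recipient EORI number provided: yes → true
  number of pieces ≥ 60: 34 ≥ 60 is false
  destination country ∈ {CN, FR, IN}: CN is in the set → true
  declared value ≥ 36275 USD: 43568 ≥ 36275 is true
  shipment insured: no → false
  customs declaration filed: yes → true
  battery watt-hours ≤ 213 Wh: 130 ≤ 213 is true
  NOT recipient EORI number provided: yes → false
  number of pieces between 28 and 29: 34 in [28, 29] is false
Combine:
[1.1.1.1.1] true OR false = true
[1.1.1.1] NOT true = false
[1.1.1.2] true AND false = false
[1.1.1] exactly-one(false, false) = false
[1.1.2.1] false AND true = false
[1.1.2.2] false OR true = true
[1.1.2] false AND true = false
[1.1.3.1.1] true OR false = true
[1.1.3.1.2] true AND true AND true = true
[1.1.3.1] true AND true = true
[1.1.3] NOT true = false
[1.1.4.1.2.1] true OR false = true
[1.1.4.1.2] NOT true = false
[1.1.4.1.3] exactly-one(true, false) = true
[1.1.4.1] false OR false OR true = true
[1.1.4] NOT true = false
[1.1] false OR false OR false OR false = false
[1] NOT false = true
[2] true → true = true
[root] true AND true = true
Overall: true → cleared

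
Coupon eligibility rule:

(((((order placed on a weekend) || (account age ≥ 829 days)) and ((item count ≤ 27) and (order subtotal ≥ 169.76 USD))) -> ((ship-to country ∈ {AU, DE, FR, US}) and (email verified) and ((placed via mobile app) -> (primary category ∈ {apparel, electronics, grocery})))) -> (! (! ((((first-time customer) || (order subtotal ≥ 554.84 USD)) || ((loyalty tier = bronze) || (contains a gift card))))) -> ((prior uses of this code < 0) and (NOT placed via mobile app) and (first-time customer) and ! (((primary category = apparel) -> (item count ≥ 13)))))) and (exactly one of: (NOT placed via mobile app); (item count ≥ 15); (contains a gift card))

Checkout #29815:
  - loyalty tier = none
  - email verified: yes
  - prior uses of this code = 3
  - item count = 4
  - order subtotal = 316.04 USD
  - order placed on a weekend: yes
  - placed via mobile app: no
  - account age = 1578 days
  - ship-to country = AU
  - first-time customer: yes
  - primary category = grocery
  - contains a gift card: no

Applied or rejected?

Atomic conditions:
  order placed on a weekend: yes → true
  account age ≥ 829 days: 1578 ≥ 829 is true
  item count ≤ 27: 4 ≤ 27 is true
  order subtotal ≥ 169.76 USD: 316.04 ≥ 169.76 is true
  ship-to country ∈ {AU, DE, FR, US}: AU is in the set → true
  email verified: yes → true
  placed via mobile app: no → false
  primary category ∈ {apparel, electronics, grocery}: grocery is in the set → true
  first-time customer: yes → true
  order subtotal ≥ 554.84 USD: 316.04 ≥ 554.84 is false
  loyalty tier = bronze: none == bronze is false
  contains a gift card: no → false
  prior uses of this code < 0: 3 < 0 is false
  NOT placed via mobile app: no → true
  primary category = apparel: grocery == apparel is false
  item count ≥ 13: 4 ≥ 13 is false
  item count ≥ 15: 4 ≥ 15 is false
Combine:
[1.1.1.1] true OR true = true
[1.1.1.2] true AND true = true
[1.1.1] true AND true = true
[1.1.2.3] false → true (antecedent false ⇒ implication holds) = true
[1.1.2] true AND true AND true = true
[1.1] true → true = true
[1.2.1.1.1.1] true OR false = true
[1.2.1.1.1.2] false OR false = false
[1.2.1.1.1] true OR false = true
[1.2.1.1] NOT true = false
[1.2.1] NOT false = true
[1.2.2.4.1] false → false (antecedent false ⇒ implication holds) = true
[1.2.2.4] NOT true = false
[1.2.2] false AND true AND true AND false = false
[1.2] true → false = false
[1] true → false = false
[2] exactly-one(true, false, false) = true
[root] false AND true = false
Overall: false → rejected

Rejected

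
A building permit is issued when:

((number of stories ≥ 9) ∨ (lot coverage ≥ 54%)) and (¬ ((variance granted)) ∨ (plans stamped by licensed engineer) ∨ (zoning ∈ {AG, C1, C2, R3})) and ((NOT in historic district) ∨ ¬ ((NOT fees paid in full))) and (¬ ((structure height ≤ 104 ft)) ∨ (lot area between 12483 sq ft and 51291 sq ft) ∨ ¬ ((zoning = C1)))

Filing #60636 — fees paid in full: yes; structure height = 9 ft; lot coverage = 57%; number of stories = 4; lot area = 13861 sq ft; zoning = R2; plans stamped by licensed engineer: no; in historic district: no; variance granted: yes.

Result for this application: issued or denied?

Atomic conditions:
  number of stories ≥ 9: 4 ≥ 9 is false
  lot coverage ≥ 54%: 57 ≥ 54 is true
  variance granted: yes → true
  plans stamped by licensed engineer: no → false
  zoning ∈ {AG, C1, C2, R3}: R2 is not in the set → false
  NOT in historic district: no → true
  NOT fees paid in full: yes → false
  structure height ≤ 104 ft: 9 ≤ 104 is true
  lot area between 12483 sq ft and 51291 sq ft: 13861 in [12483, 51291] is true
  zoning = C1: R2 == C1 is false
Combine:
[1] false OR true = true
[2.1] NOT true = false
[2] false OR false OR false = false
[3.2] NOT false = true
[3] true OR true = true
[4.1] NOT true = false
[4.3] NOT false = true
[4] false OR true OR true = true
[root] true AND false AND true AND true = false
Overall: false → denied

Denied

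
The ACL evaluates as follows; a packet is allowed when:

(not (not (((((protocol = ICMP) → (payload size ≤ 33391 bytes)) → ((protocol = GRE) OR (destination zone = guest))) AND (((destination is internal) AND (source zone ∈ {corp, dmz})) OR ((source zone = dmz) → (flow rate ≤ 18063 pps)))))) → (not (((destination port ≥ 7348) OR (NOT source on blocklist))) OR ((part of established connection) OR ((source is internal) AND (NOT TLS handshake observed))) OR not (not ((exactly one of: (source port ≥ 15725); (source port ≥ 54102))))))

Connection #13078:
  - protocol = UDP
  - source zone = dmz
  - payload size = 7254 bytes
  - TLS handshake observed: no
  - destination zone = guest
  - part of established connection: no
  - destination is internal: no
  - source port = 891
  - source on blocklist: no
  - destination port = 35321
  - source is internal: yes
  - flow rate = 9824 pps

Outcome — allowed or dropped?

Allowed

Atomic conditions:
  protocol = ICMP: UDP == ICMP is false
  payload size ≤ 33391 bytes: 7254 ≤ 33391 is true
  protocol = GRE: UDP == GRE is false
  destination zone = guest: guest == guest is true
  destination is internal: no → false
  source zone ∈ {corp, dmz}: dmz is in the set → true
  source zone = dmz: dmz == dmz is true
  flow rate ≤ 18063 pps: 9824 ≤ 18063 is true
  destination port ≥ 7348: 35321 ≥ 7348 is true
  NOT source on blocklist: no → true
  part of established connection: no → false
  source is internal: yes → true
  NOT TLS handshake observed: no → true
  source port ≥ 15725: 891 ≥ 15725 is false
  source port ≥ 54102: 891 ≥ 54102 is false
Combine:
[1.1.1.1.1] false → true (antecedent false ⇒ implication holds) = true
[1.1.1.1.2] false OR true = true
[1.1.1.1] true → true = true
[1.1.1.2.1] false AND true = false
[1.1.1.2.2] true → true = true
[1.1.1.2] false OR true = true
[1.1.1] true AND true = true
[1.1] NOT true = false
[1] NOT false = true
[2.1.1] true OR true = true
[2.1] NOT true = false
[2.2.2] true AND true = true
[2.2] false OR true = true
[2.3.1.1] exactly-one(false, false) = false
[2.3.1] NOT false = true
[2.3] NOT true = false
[2] false OR true OR false = true
[root] true → true = true
Overall: true → allowed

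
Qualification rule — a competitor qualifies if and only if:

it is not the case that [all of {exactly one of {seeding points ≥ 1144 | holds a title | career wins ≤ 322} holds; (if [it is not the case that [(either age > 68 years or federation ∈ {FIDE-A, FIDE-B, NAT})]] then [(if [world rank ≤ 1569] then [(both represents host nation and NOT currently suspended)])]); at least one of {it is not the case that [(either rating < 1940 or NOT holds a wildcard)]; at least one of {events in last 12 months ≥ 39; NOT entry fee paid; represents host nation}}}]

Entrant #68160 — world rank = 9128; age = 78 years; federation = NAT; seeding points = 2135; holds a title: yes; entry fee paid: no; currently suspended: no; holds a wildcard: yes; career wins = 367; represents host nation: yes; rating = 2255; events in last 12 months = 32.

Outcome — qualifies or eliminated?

Qualifies

Atomic conditions:
  seeding points ≥ 1144: 2135 ≥ 1144 is true
  holds a title: yes → true
  career wins ≤ 322: 367 ≤ 322 is false
  age > 68 years: 78 > 68 is true
  federation ∈ {FIDE-A, FIDE-B, NAT}: NAT is in the set → true
  world rank ≤ 1569: 9128 ≤ 1569 is false
  represents host nation: yes → true
  NOT currently suspended: no → true
  rating < 1940: 2255 < 1940 is false
  NOT holds a wildcard: yes → false
  events in last 12 months ≥ 39: 32 ≥ 39 is false
  NOT entry fee paid: no → true
Combine:
[1.1] exactly-one(true, true, false) = false
[1.2.1.1] true OR true = true
[1.2.1] NOT true = false
[1.2.2.2] true AND true = true
[1.2.2] false → true (antecedent false ⇒ implication holds) = true
[1.2] false → true (antecedent false ⇒ implication holds) = true
[1.3.1.1] false OR false = false
[1.3.1] NOT false = true
[1.3.2] false OR true OR true = true
[1.3] true OR true = true
[1] false AND true AND true = false
[root] NOT false = true
Overall: true → qualifies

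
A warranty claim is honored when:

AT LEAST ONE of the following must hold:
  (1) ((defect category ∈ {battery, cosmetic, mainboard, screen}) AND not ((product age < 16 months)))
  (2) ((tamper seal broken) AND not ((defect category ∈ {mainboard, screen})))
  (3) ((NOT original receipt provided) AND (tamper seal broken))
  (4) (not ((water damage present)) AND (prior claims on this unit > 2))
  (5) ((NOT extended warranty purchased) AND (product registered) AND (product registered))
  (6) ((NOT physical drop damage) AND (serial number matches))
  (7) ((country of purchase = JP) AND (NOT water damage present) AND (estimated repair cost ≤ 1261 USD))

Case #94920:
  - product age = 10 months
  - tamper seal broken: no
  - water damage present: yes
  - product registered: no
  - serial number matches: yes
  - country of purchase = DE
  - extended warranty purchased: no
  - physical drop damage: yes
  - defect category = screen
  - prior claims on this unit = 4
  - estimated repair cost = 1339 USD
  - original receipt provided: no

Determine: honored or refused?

Refused

Atomic conditions:
  defect category ∈ {battery, cosmetic, mainboard, screen}: screen is in the set → true
  product age < 16 months: 10 < 16 is true
  tamper seal broken: no → false
  defect category ∈ {mainboard, screen}: screen is in the set → true
  NOT original receipt provided: no → true
  water damage present: yes → true
  prior claims on this unit > 2: 4 > 2 is true
  NOT extended warranty purchased: no → true
  product registered: no → false
  NOT physical drop damage: yes → false
  serial number matches: yes → true
  country of purchase = JP: DE == JP is false
  NOT water damage present: yes → false
  estimated repair cost ≤ 1261 USD: 1339 ≤ 1261 is false
Combine:
[1.2] NOT true = false
[1] true AND false = false
[2.2] NOT true = false
[2] false AND false = false
[3] true AND false = false
[4.1] NOT true = false
[4] false AND true = false
[5] true AND false AND false = false
[6] false AND true = false
[7] false AND false AND false = false
[root] false OR false OR false OR false OR false OR false OR false = false
Overall: false → refused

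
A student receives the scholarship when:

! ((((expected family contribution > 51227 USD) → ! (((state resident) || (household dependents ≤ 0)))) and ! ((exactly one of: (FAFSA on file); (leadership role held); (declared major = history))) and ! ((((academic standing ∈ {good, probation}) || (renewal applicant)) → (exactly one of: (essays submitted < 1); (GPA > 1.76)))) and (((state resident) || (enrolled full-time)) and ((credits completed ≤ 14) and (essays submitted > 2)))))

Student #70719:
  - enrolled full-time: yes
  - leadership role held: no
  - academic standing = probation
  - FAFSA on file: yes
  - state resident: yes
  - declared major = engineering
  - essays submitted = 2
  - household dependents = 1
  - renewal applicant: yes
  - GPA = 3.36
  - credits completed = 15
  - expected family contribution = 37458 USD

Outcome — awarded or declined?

Atomic conditions:
  expected family contribution > 51227 USD: 37458 > 51227 is false
  state resident: yes → true
  household dependents ≤ 0: 1 ≤ 0 is false
  FAFSA on file: yes → true
  leadership role held: no → false
  declared major = history: engineering == history is false
  academic standing ∈ {good, probation}: probation is in the set → true
  renewal applicant: yes → true
  essays submitted < 1: 2 < 1 is false
  GPA > 1.76: 3.36 > 1.76 is true
  enrolled full-time: yes → true
  credits completed ≤ 14: 15 ≤ 14 is false
  essays submitted > 2: 2 > 2 is false
Combine:
[1.1.2.1] true OR false = true
[1.1.2] NOT true = false
[1.1] false → false (antecedent false ⇒ implication holds) = true
[1.2.1] exactly-one(true, false, false) = true
[1.2] NOT true = false
[1.3.1.1] true OR true = true
[1.3.1.2] exactly-one(false, true) = true
[1.3.1] true → true = true
[1.3] NOT true = false
[1.4.1] true OR true = true
[1.4.2] false AND false = false
[1.4] true AND false = false
[1] true AND false AND false AND false = false
[root] NOT false = true
Overall: true → awarded

Awarded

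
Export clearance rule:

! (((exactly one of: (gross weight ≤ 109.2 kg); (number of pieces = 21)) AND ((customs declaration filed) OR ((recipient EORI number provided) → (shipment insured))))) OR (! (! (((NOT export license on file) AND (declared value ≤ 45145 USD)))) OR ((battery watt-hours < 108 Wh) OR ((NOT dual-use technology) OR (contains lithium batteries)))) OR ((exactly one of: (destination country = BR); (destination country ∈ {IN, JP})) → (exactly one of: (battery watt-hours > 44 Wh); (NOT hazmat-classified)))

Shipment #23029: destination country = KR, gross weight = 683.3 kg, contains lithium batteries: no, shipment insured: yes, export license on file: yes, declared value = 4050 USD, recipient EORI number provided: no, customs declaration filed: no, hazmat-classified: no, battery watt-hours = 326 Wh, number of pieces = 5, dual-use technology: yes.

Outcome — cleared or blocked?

Atomic conditions:
  gross weight ≤ 109.2 kg: 683.3 ≤ 109.2 is false
  number of pieces = 21: 5 == 21 is false
  customs declaration filed: no → false
  recipient EORI number provided: no → false
  shipment insured: yes → true
  NOT export license on file: yes → false
  declared value ≤ 45145 USD: 4050 ≤ 45145 is true
  battery watt-hours < 108 Wh: 326 < 108 is false
  NOT dual-use technology: yes → false
  contains lithium batteries: no → false
  destination country = BR: KR == BR is false
  destination country ∈ {IN, JP}: KR is not in the set → false
  battery watt-hours > 44 Wh: 326 > 44 is true
  NOT hazmat-classified: no → true
Combine:
[1.1.1] exactly-one(false, false) = false
[1.1.2.2] false → true (antecedent false ⇒ implication holds) = true
[1.1.2] false OR true = true
[1.1] false AND true = false
[1] NOT false = true
[2.1.1.1] false AND true = false
[2.1.1] NOT false = true
[2.1] NOT true = false
[2.2.2] false OR false = false
[2.2] false OR false = false
[2] false OR false = false
[3.1] exactly-one(false, false) = false
[3.2] exactly-one(true, true) = false
[3] false → false (antecedent false ⇒ implication holds) = true
[root] true OR false OR true = true
Overall: true → cleared

Cleared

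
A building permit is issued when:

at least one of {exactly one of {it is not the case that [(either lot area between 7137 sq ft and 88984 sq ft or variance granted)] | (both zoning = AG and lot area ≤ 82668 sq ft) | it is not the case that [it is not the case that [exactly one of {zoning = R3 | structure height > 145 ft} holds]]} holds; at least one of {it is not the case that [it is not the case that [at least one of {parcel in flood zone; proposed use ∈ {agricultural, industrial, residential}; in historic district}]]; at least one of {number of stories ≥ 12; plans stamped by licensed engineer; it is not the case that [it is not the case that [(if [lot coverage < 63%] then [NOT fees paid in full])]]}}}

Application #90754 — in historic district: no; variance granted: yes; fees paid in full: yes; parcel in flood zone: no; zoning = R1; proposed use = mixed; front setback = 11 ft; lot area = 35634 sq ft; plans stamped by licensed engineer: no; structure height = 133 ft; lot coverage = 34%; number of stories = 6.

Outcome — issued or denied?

Denied

Atomic conditions:
  lot area between 7137 sq ft and 88984 sq ft: 35634 in [7137, 88984] is true
  variance granted: yes → true
  zoning = AG: R1 == AG is false
  lot area ≤ 82668 sq ft: 35634 ≤ 82668 is true
  zoning = R3: R1 == R3 is false
  structure height > 145 ft: 133 > 145 is false
  parcel in flood zone: no → false
  proposed use ∈ {agricultural, industrial, residential}: mixed is not in the set → false
  in historic district: no → false
  number of stories ≥ 12: 6 ≥ 12 is false
  plans stamped by licensed engineer: no → false
  lot coverage < 63%: 34 < 63 is true
  NOT fees paid in full: yes → false
Combine:
[1.1.1] true OR true = true
[1.1] NOT true = false
[1.2] false AND true = false
[1.3.1.1] exactly-one(false, false) = false
[1.3.1] NOT false = true
[1.3] NOT true = false
[1] exactly-one(false, false, false) = false
[2.1.1.1] false OR false OR false = false
[2.1.1] NOT false = true
[2.1] NOT true = false
[2.2.3.1.1] true → false = false
[2.2.3.1] NOT false = true
[2.2.3] NOT true = false
[2.2] false OR false OR false = false
[2] false OR false = false
[root] false OR false = false
Overall: false → denied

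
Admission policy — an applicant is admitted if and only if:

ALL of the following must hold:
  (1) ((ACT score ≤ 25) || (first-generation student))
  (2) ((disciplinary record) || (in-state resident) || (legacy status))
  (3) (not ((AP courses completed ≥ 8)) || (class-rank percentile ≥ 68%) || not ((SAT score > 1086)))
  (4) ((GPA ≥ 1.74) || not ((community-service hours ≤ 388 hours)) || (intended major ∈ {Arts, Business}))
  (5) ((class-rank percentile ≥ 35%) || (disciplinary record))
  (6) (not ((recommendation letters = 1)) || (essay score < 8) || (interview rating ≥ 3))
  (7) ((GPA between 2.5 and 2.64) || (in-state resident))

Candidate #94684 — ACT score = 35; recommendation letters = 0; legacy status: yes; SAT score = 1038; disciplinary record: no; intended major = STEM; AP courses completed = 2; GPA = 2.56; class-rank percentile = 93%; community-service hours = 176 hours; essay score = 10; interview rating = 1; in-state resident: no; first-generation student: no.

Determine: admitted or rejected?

Atomic conditions:
  ACT score ≤ 25: 35 ≤ 25 is false
  first-generation student: no → false
  disciplinary record: no → false
  in-state resident: no → false
  legacy status: yes → true
  AP courses completed ≥ 8: 2 ≥ 8 is false
  class-rank percentile ≥ 68%: 93 ≥ 68 is true
  SAT score > 1086: 1038 > 1086 is false
  GPA ≥ 1.74: 2.56 ≥ 1.74 is true
  community-service hours ≤ 388 hours: 176 ≤ 388 is true
  intended major ∈ {Arts, Business}: STEM is not in the set → false
  class-rank percentile ≥ 35%: 93 ≥ 35 is true
  recommendation letters = 1: 0 == 1 is false
  essay score < 8: 10 < 8 is false
  interview rating ≥ 3: 1 ≥ 3 is false
  GPA between 2.5 and 2.64: 2.56 in [2.5, 2.64] is true
Combine:
[1] false OR false = false
[2] false OR false OR true = true
[3.1] NOT false = true
[3.3] NOT false = true
[3] true OR true OR true = true
[4.2] NOT true = false
[4] true OR false OR false = true
[5] true OR false = true
[6.1] NOT false = true
[6] true OR false OR false = true
[7] true OR false = true
[root] false AND true AND true AND true AND true AND true AND true = false
Overall: false → rejected

Rejected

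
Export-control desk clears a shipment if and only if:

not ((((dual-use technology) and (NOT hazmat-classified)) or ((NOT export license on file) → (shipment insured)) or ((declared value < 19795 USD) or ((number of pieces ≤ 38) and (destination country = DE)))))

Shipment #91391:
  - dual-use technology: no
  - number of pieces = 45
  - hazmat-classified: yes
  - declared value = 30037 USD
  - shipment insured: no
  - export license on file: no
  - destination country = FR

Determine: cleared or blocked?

Cleared

Atomic conditions:
  dual-use technology: no → false
  NOT hazmat-classified: yes → false
  NOT export license on file: no → true
  shipment insured: no → false
  declared value < 19795 USD: 30037 < 19795 is false
  number of pieces ≤ 38: 45 ≤ 38 is false
  destination country = DE: FR == DE is false
Combine:
[1.1] false AND false = false
[1.2] true → false = false
[1.3.2] false AND false = false
[1.3] false OR false = false
[1] false OR false OR false = false
[root] NOT false = true
Overall: true → cleared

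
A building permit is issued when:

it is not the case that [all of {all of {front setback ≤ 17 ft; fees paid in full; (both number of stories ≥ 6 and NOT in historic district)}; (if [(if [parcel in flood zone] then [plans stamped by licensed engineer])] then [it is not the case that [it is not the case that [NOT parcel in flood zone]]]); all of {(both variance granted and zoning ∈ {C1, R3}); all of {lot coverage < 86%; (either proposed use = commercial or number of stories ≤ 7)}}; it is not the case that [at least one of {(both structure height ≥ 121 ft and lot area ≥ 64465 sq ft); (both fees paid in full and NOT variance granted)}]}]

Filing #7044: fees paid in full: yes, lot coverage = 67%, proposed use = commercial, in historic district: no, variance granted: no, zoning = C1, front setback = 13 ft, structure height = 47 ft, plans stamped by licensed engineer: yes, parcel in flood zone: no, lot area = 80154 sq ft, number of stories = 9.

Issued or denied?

Atomic conditions:
  front setback ≤ 17 ft: 13 ≤ 17 is true
  fees paid in full: yes → true
  number of stories ≥ 6: 9 ≥ 6 is true
  NOT in historic district: no → true
  parcel in flood zone: no → false
  plans stamped by licensed engineer: yes → true
  NOT parcel in flood zone: no → true
  variance granted: no → false
  zoning ∈ {C1, R3}: C1 is in the set → true
  lot coverage < 86%: 67 < 86 is true
  proposed use = commercial: commercial == commercial is true
  number of stories ≤ 7: 9 ≤ 7 is false
  structure height ≥ 121 ft: 47 ≥ 121 is false
  lot area ≥ 64465 sq ft: 80154 ≥ 64465 is true
  NOT variance granted: no → true
Combine:
[1.1.3] true AND true = true
[1.1] true AND true AND true = true
[1.2.1] false → true (antecedent false ⇒ implication holds) = true
[1.2.2.1] NOT true = false
[1.2.2] NOT false = true
[1.2] true → true = true
[1.3.1] false AND true = false
[1.3.2.2] true OR false = true
[1.3.2] true AND true = true
[1.3] false AND true = false
[1.4.1.1] false AND true = false
[1.4.1.2] true AND true = true
[1.4.1] false OR true = true
[1.4] NOT true = false
[1] true AND true AND false AND false = false
[root] NOT false = true
Overall: true → issued

Issued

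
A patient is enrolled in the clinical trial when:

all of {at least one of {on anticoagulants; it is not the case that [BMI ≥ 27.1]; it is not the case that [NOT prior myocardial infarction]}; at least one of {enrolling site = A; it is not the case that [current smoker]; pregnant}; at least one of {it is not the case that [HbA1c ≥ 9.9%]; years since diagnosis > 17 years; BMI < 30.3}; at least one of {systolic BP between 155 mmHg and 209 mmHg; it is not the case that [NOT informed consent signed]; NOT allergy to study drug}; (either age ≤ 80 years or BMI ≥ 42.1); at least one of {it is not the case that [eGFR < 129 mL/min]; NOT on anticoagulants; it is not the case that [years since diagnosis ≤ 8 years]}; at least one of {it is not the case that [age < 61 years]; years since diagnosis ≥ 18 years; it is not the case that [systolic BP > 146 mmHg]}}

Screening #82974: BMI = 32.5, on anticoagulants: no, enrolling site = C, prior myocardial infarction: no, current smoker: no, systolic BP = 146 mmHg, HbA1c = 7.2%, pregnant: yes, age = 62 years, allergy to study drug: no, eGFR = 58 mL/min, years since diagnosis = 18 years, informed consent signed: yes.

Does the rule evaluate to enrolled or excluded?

Atomic conditions:
  on anticoagulants: no → false
  BMI ≥ 27.1: 32.5 ≥ 27.1 is true
  NOT prior myocardial infarction: no → true
  enrolling site = A: C == A is false
  current smoker: no → false
  pregnant: yes → true
  HbA1c ≥ 9.9%: 7.2 ≥ 9.9 is false
  years since diagnosis > 17 years: 18 > 17 is true
  BMI < 30.3: 32.5 < 30.3 is false
  systolic BP between 155 mmHg and 209 mmHg: 146 in [155, 209] is false
  NOT informed consent signed: yes → false
  NOT allergy to study drug: no → true
  age ≤ 80 years: 62 ≤ 80 is true
  BMI ≥ 42.1: 32.5 ≥ 42.1 is false
  eGFR < 129 mL/min: 58 < 129 is true
  NOT on anticoagulants: no → true
  years since diagnosis ≤ 8 years: 18 ≤ 8 is false
  age < 61 years: 62 < 61 is false
  years since diagnosis ≥ 18 years: 18 ≥ 18 is true
  systolic BP > 146 mmHg: 146 > 146 is false
Combine:
[1.2] NOT true = false
[1.3] NOT true = false
[1] false OR false OR false = false
[2.2] NOT false = true
[2] false OR true OR true = true
[3.1] NOT false = true
[3] true OR true OR false = true
[4.2] NOT false = true
[4] false OR true OR true = true
[5] true OR false = true
[6.1] NOT true = false
[6.3] NOT false = true
[6] false OR true OR true = true
[7.1] NOT false = true
[7.3] NOT false = true
[7] true OR true OR true = true
[root] false AND true AND true AND true AND true AND true AND true = false
Overall: false → excluded

Excluded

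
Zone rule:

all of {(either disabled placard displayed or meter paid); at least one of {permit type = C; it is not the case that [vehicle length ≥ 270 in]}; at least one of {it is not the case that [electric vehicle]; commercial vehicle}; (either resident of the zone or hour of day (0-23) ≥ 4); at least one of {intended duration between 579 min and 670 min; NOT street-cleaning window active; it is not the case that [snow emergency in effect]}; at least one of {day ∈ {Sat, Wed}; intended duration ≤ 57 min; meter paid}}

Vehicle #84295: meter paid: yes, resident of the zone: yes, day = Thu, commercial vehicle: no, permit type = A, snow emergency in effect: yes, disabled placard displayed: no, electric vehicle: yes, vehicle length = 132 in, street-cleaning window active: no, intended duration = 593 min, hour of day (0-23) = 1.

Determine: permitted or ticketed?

Atomic conditions:
  disabled placard displayed: no → false
  meter paid: yes → true
  permit type = C: A == C is false
  vehicle length ≥ 270 in: 132 ≥ 270 is false
  electric vehicle: yes → true
  commercial vehicle: no → false
  resident of the zone: yes → true
  hour of day (0-23) ≥ 4: 1 ≥ 4 is false
  intended duration between 579 min and 670 min: 593 in [579, 670] is true
  NOT street-cleaning window active: no → true
  snow emergency in effect: yes → true
  day ∈ {Sat, Wed}: Thu is not in the set → false
  intended duration ≤ 57 min: 593 ≤ 57 is false
Combine:
[1] false OR true = true
[2.2] NOT false = true
[2] false OR true = true
[3.1] NOT true = false
[3] false OR false = false
[4] true OR false = true
[5.3] NOT true = false
[5] true OR true OR false = true
[6] false OR false OR true = true
[root] true AND true AND false AND true AND true AND true = false
Overall: false → ticketed

Ticketed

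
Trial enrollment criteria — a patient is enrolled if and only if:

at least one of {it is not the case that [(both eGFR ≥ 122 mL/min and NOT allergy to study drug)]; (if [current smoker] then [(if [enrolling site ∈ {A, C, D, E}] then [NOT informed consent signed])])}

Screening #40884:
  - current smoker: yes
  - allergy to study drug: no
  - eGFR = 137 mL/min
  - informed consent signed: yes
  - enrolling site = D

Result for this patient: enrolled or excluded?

Atomic conditions:
  eGFR ≥ 122 mL/min: 137 ≥ 122 is true
  NOT allergy to study drug: no → true
  current smoker: yes → true
  enrolling site ∈ {A, C, D, E}: D is in the set → true
  NOT informed consent signed: yes → false
Combine:
[1.1] true AND true = true
[1] NOT true = false
[2.2] true → false = false
[2] true → false = false
[root] false OR false = false
Overall: false → excluded

Excluded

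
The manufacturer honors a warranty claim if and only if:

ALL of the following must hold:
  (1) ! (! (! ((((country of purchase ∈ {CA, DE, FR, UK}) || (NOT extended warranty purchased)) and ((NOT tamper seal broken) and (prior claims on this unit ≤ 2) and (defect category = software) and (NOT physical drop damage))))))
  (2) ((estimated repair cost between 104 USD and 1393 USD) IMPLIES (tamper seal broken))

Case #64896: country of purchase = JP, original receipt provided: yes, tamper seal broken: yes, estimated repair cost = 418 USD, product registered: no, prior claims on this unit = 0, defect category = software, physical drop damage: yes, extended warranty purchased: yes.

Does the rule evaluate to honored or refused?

Atomic conditions:
  country of purchase ∈ {CA, DE, FR, UK}: JP is not in the set → false
  NOT extended warranty purchased: yes → false
  NOT tamper seal broken: yes → false
  prior claims on this unit ≤ 2: 0 ≤ 2 is true
  defect category = software: software == software is true
  NOT physical drop damage: yes → false
  estimated repair cost between 104 USD and 1393 USD: 418 in [104, 1393] is true
  tamper seal broken: yes → true
Combine:
[1.1.1.1.1] false OR false = false
[1.1.1.1.2] false AND true AND true AND false = false
[1.1.1.1] false AND false = false
[1.1.1] NOT false = true
[1.1] NOT true = false
[1] NOT false = true
[2] true → true = true
[root] true AND true = true
Overall: true → honored

Honored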